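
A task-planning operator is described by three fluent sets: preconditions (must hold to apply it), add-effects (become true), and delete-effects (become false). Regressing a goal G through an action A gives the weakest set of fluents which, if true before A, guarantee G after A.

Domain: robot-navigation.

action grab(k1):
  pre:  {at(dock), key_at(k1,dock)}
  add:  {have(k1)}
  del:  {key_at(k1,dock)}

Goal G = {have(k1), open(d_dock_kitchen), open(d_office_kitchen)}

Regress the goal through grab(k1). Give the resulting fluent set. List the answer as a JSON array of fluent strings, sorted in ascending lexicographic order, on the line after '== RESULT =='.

Regress:
  G ∩ del = {}  (empty — regression defined)
  G \ add = {have(k1), open(d_dock_kitchen), open(d_office_kitchen)} \ {have(k1)} = {open(d_dock_kitchen), open(d_office_kitchen)}
  ∪ pre   = {open(d_dock_kitchen), open(d_office_kitchen)} ∪ {at(dock), key_at(k1,dock)}
          = {at(dock), key_at(k1,dock), open(d_dock_kitchen), open(d_office_kitchen)}

== RESULT ==
["at(dock)", "key_at(k1,dock)", "open(d_dock_kitchen)", "open(d_office_kitchen)"]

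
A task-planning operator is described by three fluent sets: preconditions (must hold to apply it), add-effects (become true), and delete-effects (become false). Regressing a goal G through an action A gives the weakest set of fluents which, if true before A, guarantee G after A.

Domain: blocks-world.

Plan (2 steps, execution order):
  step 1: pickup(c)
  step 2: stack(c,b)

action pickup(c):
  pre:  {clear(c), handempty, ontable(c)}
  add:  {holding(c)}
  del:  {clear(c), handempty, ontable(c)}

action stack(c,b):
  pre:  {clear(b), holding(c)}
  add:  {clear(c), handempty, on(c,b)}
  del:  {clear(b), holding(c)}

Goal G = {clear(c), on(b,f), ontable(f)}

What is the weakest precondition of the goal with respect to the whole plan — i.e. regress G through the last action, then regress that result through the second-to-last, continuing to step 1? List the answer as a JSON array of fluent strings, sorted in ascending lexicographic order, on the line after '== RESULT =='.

Work backward from the goal:
  through step 2 (stack(c,b)): drop {clear(c)}, keep {on(b,f), ontable(f)}, require {clear(b), holding(c)}
    → {clear(b), holding(c), on(b,f), ontable(f)}
  through step 1 (pickup(c)): drop {holding(c)}, keep {clear(b), on(b,f), ontable(f)}, require {clear(c), handempty, ontable(c)}
    → {clear(b), clear(c), handempty, on(b,f), ontable(c), ontable(f)}

== RESULT ==
["clear(b)", "clear(c)", "handempty", "on(b,f)", "ontable(c)", "ontable(f)"]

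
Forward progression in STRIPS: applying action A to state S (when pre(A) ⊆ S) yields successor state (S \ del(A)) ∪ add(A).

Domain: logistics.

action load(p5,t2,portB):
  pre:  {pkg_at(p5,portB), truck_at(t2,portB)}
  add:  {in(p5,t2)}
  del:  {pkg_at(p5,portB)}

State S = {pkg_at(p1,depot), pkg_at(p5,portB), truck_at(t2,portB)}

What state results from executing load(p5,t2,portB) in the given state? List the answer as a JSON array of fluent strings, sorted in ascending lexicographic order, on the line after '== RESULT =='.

Compute (S \ del) ∪ add:
  pre ⊆ S: {pkg_at(p5,portB), truck_at(t2,portB)} ⊆ S  — applicable
  S \ del = {pkg_at(p1,depot), truck_at(t2,portB)}
  ∪ add   = {in(p5,t2), pkg_at(p1,depot), truck_at(t2,portB)}

== RESULT ==
["in(p5,t2)", "pkg_at(p1,depot)", "truck_at(t2,portB)"]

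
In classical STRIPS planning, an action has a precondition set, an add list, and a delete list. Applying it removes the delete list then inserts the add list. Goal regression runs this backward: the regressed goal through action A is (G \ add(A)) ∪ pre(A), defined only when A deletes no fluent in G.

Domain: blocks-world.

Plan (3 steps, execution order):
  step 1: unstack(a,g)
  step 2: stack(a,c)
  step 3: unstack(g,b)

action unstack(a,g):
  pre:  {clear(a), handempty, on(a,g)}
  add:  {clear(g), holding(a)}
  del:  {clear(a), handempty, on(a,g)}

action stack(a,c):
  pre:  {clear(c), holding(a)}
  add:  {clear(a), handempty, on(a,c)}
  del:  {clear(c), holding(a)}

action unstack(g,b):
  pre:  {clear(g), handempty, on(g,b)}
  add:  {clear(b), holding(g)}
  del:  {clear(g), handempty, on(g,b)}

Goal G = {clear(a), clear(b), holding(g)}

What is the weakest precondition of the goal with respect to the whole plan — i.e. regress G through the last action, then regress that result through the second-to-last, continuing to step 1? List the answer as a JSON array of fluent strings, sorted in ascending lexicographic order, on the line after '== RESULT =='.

Work backward from the goal:
  through step 3 (unstack(g,b)): drop {clear(b), holding(g)}, keep {clear(a)}, require {clear(g), handempty, on(g,b)}
    → {clear(a), clear(g), handempty, on(g,b)}
  through step 2 (stack(a,c)): drop {clear(a), handempty}, keep {clear(g), on(g,b)}, require {clear(c), holding(a)}
    → {clear(c), clear(g), holding(a), on(g,b)}
  through step 1 (unstack(a,g)): drop {clear(g), holding(a)}, keep {clear(c), on(g,b)}, require {clear(a), handempty, on(a,g)}
    → {clear(a), clear(c), handempty, on(a,g), on(g,b)}

== RESULT ==
["clear(a)", "clear(c)", "handempty", "on(a,g)", "on(g,b)"]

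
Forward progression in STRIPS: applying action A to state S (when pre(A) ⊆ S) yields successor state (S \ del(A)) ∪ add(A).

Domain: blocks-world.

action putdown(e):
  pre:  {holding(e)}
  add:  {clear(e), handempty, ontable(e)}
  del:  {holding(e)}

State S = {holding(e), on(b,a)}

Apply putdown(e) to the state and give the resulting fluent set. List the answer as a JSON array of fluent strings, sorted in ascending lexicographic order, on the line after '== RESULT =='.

Progress:
  pre ⊆ S: {holding(e)} ⊆ S  — applicable
  S \ del = {on(b,a)}
  ∪ add   = {clear(e), handempty, on(b,a), ontable(e)}

== RESULT ==
["clear(e)", "handempty", "on(b,a)", "ontable(e)"]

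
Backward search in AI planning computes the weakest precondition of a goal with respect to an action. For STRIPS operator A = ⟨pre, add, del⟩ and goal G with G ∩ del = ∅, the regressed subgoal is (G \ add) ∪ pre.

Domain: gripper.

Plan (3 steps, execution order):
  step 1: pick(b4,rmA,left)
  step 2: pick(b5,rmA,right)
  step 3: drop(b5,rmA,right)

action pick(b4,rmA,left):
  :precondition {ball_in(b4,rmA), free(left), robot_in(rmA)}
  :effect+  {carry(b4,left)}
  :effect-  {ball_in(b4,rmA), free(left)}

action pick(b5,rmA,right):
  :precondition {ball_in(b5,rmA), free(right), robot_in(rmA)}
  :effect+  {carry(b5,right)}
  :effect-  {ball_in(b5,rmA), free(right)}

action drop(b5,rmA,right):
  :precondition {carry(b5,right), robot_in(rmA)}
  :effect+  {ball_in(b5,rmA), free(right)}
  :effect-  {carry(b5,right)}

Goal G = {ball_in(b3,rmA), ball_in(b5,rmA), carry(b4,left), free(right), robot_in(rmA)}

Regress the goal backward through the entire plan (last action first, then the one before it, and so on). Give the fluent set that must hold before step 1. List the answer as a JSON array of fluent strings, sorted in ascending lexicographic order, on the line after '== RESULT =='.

Work backward from the goal:
  through step 3 (drop(b5,rmA,right)): drop {ball_in(b5,rmA), free(right)}, keep {ball_in(b3,rmA), carry(b4,left), robot_in(rmA)}, require {carry(b5,right), robot_in(rmA)}
    → {ball_in(b3,rmA), carry(b4,left), carry(b5,right), robot_in(rmA)}
  through step 2 (pick(b5,rmA,right)): drop {carry(b5,right)}, keep {ball_in(b3,rmA), carry(b4,left), robot_in(rmA)}, require {ball_in(b5,rmA), free(right), robot_in(rmA)}
    → {ball_in(b3,rmA), ball_in(b5,rmA), carry(b4,left), free(right), robot_in(rmA)}
  through step 1 (pick(b4,rmA,left)): drop {carry(b4,left)}, keep {ball_in(b3,rmA), ball_in(b5,rmA), free(right), robot_in(rmA)}, require {ball_in(b4,rmA), free(left), robot_in(rmA)}
    → {ball_in(b3,rmA), ball_in(b4,rmA), ball_in(b5,rmA), free(left), free(right), robot_in(rmA)}

== RESULT ==
["ball_in(b3,rmA)", "ball_in(b4,rmA)", "ball_in(b5,rmA)", "free(left)", "free(right)", "robot_in(rmA)"]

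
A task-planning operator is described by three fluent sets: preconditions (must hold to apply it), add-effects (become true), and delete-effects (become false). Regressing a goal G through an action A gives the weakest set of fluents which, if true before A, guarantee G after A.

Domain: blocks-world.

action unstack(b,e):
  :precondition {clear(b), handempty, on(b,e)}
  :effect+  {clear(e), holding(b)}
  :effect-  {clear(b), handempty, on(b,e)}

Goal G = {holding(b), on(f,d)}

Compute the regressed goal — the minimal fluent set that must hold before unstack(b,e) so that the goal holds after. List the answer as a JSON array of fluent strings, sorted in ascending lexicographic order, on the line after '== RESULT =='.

Regress:
  G ∩ del = {}  (empty — regression defined)
  G \ add = {holding(b), on(f,d)} \ {clear(e), holding(b)} = {on(f,d)}
  ∪ pre   = {on(f,d)} ∪ {clear(b), handempty, on(b,e)}
          = {clear(b), handempty, on(b,e), on(f,d)}

== RESULT ==
["clear(b)", "handempty", "on(b,e)", "on(f,d)"]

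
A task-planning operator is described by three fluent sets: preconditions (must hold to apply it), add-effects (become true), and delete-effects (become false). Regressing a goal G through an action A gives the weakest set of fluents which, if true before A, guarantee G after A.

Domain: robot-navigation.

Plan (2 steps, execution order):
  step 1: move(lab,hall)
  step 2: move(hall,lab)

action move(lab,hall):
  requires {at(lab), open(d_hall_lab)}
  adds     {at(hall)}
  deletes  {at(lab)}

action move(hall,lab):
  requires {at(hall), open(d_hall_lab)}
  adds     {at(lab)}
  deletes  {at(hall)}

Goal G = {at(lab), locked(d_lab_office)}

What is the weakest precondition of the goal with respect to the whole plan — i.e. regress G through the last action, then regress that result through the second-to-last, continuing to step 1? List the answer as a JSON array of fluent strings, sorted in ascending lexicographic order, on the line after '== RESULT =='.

Regress step by step:
  through step 2 (move(hall,lab)): drop {at(lab)}, keep {locked(d_lab_office)}, require {at(hall), open(d_hall_lab)}
    → {at(hall), locked(d_lab_office), open(d_hall_lab)}
  through step 1 (move(lab,hall)): drop {at(hall)}, keep {locked(d_lab_office), open(d_hall_lab)}, require {at(lab), open(d_hall_lab)}
    → {at(lab), locked(d_lab_office), open(d_hall_lab)}

== RESULT ==
["at(lab)", "locked(d_lab_office)", "open(d_hall_lab)"]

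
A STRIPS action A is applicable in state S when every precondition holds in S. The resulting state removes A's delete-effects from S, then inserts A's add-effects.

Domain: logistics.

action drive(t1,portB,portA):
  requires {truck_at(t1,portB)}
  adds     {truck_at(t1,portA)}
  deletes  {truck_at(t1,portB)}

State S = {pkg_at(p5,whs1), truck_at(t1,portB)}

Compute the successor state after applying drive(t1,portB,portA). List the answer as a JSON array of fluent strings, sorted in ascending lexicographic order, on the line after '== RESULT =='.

Compute (S \ del) ∪ add:
  pre ⊆ S: {truck_at(t1,portB)} ⊆ S  — applicable
  S \ del = {pkg_at(p5,whs1)}
  ∪ add   = {pkg_at(p5,whs1), truck_at(t1,portA)}

== RESULT ==
["pkg_at(p5,whs1)", "truck_at(t1,portA)"]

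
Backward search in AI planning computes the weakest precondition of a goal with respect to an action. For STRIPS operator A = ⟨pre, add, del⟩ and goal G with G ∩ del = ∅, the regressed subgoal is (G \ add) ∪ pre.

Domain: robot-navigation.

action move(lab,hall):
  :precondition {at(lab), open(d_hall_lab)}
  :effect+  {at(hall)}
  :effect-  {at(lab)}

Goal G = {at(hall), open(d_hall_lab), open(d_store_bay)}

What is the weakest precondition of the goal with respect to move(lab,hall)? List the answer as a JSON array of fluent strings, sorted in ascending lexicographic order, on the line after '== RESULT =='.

Compute (G \ add) ∪ pre:
  G ∩ del = {}  (empty — regression defined)
  G \ add = {at(hall), open(d_hall_lab), open(d_store_bay)} \ {at(hall)} = {open(d_hall_lab), open(d_store_bay)}
  ∪ pre   = {open(d_hall_lab), open(d_store_bay)} ∪ {at(lab), open(d_hall_lab)}
          = {at(lab), open(d_hall_lab), open(d_store_bay)}

== RESULT ==
["at(lab)", "open(d_hall_lab)", "open(d_store_bay)"]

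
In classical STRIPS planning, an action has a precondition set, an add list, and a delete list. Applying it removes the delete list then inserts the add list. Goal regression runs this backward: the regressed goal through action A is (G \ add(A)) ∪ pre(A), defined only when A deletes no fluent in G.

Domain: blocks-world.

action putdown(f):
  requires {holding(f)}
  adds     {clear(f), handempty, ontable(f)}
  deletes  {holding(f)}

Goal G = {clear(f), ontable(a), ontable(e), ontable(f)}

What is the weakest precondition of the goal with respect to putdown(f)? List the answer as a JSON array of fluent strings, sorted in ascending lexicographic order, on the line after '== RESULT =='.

Compute (G \ add) ∪ pre:
  G ∩ del = {}  (empty — regression defined)
  G \ add = {clear(f), ontable(a), ontable(e), ontable(f)} \ {clear(f), handempty, ontable(f)} = {ontable(a), ontable(e)}
  ∪ pre   = {ontable(a), ontable(e)} ∪ {holding(f)}
          = {holding(f), ontable(a), ontable(e)}

== RESULT ==
["holding(f)", "ontable(a)", "ontable(e)"]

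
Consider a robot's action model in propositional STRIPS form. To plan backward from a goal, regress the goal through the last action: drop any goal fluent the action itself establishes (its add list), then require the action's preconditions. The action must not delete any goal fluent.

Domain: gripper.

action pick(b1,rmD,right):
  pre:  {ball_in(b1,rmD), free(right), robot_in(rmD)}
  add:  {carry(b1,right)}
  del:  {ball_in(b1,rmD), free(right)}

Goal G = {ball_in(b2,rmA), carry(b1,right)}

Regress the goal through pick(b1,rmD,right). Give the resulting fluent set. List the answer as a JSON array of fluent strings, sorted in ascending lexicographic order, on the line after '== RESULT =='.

Regress:
  G ∩ del = {}  (empty — regression defined)
  G \ add = {ball_in(b2,rmA), carry(b1,right)} \ {carry(b1,right)} = {ball_in(b2,rmA)}
  ∪ pre   = {ball_in(b2,rmA)} ∪ {ball_in(b1,rmD), free(right), robot_in(rmD)}
          = {ball_in(b1,rmD), ball_in(b2,rmA), free(right), robot_in(rmD)}

== RESULT ==
["ball_in(b1,rmD)", "ball_in(b2,rmA)", "free(right)", "robot_in(rmD)"]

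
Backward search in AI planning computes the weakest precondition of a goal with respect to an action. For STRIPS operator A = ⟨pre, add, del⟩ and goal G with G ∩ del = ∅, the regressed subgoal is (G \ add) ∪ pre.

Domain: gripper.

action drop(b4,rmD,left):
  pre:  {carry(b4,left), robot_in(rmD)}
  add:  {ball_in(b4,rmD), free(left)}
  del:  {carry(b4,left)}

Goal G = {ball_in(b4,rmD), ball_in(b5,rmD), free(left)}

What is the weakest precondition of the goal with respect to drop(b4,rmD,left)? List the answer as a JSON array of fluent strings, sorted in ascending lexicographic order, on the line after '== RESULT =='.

Regress:
  G ∩ del = {}  (empty — regression defined)
  G \ add = {ball_in(b4,rmD), ball_in(b5,rmD), free(left)} \ {ball_in(b4,rmD), free(left)} = {ball_in(b5,rmD)}
  ∪ pre   = {ball_in(b5,rmD)} ∪ {carry(b4,left), robot_in(rmD)}
          = {ball_in(b5,rmD), carry(b4,left), robot_in(rmD)}

== RESULT ==
["ball_in(b5,rmD)", "carry(b4,left)", "robot_in(rmD)"]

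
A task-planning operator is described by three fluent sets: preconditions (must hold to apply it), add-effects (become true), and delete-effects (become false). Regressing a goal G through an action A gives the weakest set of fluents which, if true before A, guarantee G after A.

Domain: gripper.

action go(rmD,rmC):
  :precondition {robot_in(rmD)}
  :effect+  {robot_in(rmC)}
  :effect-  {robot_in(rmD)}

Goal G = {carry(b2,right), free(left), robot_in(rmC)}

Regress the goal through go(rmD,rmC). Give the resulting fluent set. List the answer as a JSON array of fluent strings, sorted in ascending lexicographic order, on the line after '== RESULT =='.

Compute (G \ add) ∪ pre:
  G ∩ del = {}  (empty — regression defined)
  G \ add = {carry(b2,right), free(left), robot_in(rmC)} \ {robot_in(rmC)} = {carry(b2,right), free(left)}
  ∪ pre   = {carry(b2,right), free(left)} ∪ {robot_in(rmD)}
          = {carry(b2,right), free(left), robot_in(rmD)}

== RESULT ==
["carry(b2,right)", "free(left)", "robot_in(rmD)"]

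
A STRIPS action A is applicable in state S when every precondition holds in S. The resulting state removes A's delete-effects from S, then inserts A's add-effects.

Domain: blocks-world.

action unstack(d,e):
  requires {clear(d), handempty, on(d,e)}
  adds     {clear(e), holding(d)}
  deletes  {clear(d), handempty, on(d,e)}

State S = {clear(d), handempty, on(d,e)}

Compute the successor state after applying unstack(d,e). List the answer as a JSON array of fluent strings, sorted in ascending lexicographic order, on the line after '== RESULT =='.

Compute (S \ del) ∪ add:
  pre ⊆ S: {clear(d), handempty, on(d,e)} ⊆ S  — applicable
  S \ del = {}
  ∪ add   = {clear(e), holding(d)}

== RESULT ==
["clear(e)", "holding(d)"]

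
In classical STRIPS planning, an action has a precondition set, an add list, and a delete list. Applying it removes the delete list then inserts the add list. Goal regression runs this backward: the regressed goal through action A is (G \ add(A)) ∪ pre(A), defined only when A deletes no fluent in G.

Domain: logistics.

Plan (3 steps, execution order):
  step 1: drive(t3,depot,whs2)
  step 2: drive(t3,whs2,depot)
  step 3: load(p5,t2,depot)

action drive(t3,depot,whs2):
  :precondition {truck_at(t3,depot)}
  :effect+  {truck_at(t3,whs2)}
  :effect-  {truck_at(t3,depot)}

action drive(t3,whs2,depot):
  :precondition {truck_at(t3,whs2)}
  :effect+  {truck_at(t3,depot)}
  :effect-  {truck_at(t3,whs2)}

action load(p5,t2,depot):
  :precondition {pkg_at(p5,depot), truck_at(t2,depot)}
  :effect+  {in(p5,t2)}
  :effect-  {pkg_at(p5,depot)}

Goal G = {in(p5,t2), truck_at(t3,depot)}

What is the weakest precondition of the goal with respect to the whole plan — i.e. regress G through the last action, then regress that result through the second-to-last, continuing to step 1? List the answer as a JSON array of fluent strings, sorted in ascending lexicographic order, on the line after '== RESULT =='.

Regress step by step:
  through step 3 (load(p5,t2,depot)): drop {in(p5,t2)}, keep {truck_at(t3,depot)}, require {pkg_at(p5,depot), truck_at(t2,depot)}
    → {pkg_at(p5,depot), truck_at(t2,depot), truck_at(t3,depot)}
  through step 2 (drive(t3,whs2,depot)): drop {truck_at(t3,depot)}, keep {pkg_at(p5,depot), truck_at(t2,depot)}, require {truck_at(t3,whs2)}
    → {pkg_at(p5,depot), truck_at(t2,depot), truck_at(t3,whs2)}
  through step 1 (drive(t3,depot,whs2)): drop {truck_at(t3,whs2)}, keep {pkg_at(p5,depot), truck_at(t2,depot)}, require {truck_at(t3,depot)}
    → {pkg_at(p5,depot), truck_at(t2,depot), truck_at(t3,depot)}

== RESULT ==
["pkg_at(p5,depot)", "truck_at(t2,depot)", "truck_at(t3,depot)"]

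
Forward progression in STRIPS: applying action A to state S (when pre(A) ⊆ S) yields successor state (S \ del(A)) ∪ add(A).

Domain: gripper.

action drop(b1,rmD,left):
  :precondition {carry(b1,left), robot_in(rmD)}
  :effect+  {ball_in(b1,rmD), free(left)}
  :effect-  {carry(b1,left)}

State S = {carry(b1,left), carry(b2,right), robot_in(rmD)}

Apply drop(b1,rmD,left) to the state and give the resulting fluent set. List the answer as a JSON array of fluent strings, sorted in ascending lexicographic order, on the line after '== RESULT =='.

Progress:
  pre ⊆ S: {carry(b1,left), robot_in(rmD)} ⊆ S  — applicable
  S \ del = {carry(b2,right), robot_in(rmD)}
  ∪ add   = {ball_in(b1,rmD), carry(b2,right), free(left), robot_in(rmD)}

== RESULT ==
["ball_in(b1,rmD)", "carry(b2,right)", "free(left)", "robot_in(rmD)"]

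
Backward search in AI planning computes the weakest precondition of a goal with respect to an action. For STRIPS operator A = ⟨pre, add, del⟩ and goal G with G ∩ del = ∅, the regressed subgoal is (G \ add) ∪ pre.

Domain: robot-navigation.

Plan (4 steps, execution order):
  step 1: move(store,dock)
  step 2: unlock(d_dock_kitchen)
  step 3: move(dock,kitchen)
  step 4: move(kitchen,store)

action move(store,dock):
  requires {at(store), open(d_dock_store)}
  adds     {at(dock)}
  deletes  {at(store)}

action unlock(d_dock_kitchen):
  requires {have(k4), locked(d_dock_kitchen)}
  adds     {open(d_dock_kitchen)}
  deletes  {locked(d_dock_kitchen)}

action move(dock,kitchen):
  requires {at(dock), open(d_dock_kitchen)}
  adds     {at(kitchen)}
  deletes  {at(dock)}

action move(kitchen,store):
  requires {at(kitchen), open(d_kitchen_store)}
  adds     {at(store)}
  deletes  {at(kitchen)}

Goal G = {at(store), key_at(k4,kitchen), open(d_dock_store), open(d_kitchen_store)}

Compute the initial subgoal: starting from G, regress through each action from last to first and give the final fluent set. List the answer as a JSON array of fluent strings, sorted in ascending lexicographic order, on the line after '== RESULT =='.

Work backward from the goal:
  through step 4 (move(kitchen,store)): drop {at(store)}, keep {key_at(k4,kitchen), open(d_dock_store), open(d_kitchen_store)}, require {at(kitchen), open(d_kitchen_store)}
    → {at(kitchen), key_at(k4,kitchen), open(d_dock_store), open(d_kitchen_store)}
  through step 3 (move(dock,kitchen)): drop {at(kitchen)}, keep {key_at(k4,kitchen), open(d_dock_store), open(d_kitchen_store)}, require {at(dock), open(d_dock_kitchen)}
    → {at(dock), key_at(k4,kitchen), open(d_dock_kitchen), open(d_dock_store), open(d_kitchen_store)}
  through step 2 (unlock(d_dock_kitchen)): drop {open(d_dock_kitchen)}, keep {at(dock), key_at(k4,kitchen), open(d_dock_store), open(d_kitchen_store)}, require {have(k4), locked(d_dock_kitchen)}
    → {at(dock), have(k4), key_at(k4,kitchen), locked(d_dock_kitchen), open(d_dock_store), open(d_kitchen_store)}
  through step 1 (move(store,dock)): drop {at(dock)}, keep {have(k4), key_at(k4,kitchen), locked(d_dock_kitchen), open(d_dock_store), open(d_kitchen_store)}, require {at(store), open(d_dock_store)}
    → {at(store), have(k4), key_at(k4,kitchen), locked(d_dock_kitchen), open(d_dock_store), open(d_kitchen_store)}

== RESULT ==
["at(store)", "have(k4)", "key_at(k4,kitchen)", "locked(d_dock_kitchen)", "open(d_dock_store)", "open(d_kitchen_store)"]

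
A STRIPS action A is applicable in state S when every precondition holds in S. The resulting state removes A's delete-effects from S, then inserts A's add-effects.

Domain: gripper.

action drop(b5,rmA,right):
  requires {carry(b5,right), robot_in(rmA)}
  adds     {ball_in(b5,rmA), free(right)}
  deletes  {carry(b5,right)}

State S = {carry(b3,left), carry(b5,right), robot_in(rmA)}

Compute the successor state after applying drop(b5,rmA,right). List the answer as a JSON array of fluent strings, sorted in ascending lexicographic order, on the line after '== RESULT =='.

Compute (S \ del) ∪ add:
  pre ⊆ S: {carry(b5,right), robot_in(rmA)} ⊆ S  — applicable
  S \ del = {carry(b3,left), robot_in(rmA)}
  ∪ add   = {ball_in(b5,rmA), carry(b3,left), free(right), robot_in(rmA)}

== RESULT ==
["ball_in(b5,rmA)", "carry(b3,left)", "free(right)", "robot_in(rmA)"]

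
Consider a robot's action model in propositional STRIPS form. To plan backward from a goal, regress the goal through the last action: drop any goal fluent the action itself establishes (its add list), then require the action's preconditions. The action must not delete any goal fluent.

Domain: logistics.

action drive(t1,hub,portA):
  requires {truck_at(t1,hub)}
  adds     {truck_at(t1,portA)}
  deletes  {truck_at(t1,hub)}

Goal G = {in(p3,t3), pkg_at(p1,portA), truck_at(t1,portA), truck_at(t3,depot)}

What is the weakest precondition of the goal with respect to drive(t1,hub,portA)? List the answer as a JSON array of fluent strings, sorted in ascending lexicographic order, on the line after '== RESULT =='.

Regress:
  G ∩ del = {}  (empty — regression defined)
  G \ add = {in(p3,t3), pkg_at(p1,portA), truck_at(t1,portA), truck_at(t3,depot)} \ {truck_at(t1,portA)} = {in(p3,t3), pkg_at(p1,portA), truck_at(t3,depot)}
  ∪ pre   = {in(p3,t3), pkg_at(p1,portA), truck_at(t3,depot)} ∪ {truck_at(t1,hub)}
          = {in(p3,t3), pkg_at(p1,portA), truck_at(t1,hub), truck_at(t3,depot)}

== RESULT ==
["in(p3,t3)", "pkg_at(p1,portA)", "truck_at(t1,hub)", "truck_at(t3,depot)"]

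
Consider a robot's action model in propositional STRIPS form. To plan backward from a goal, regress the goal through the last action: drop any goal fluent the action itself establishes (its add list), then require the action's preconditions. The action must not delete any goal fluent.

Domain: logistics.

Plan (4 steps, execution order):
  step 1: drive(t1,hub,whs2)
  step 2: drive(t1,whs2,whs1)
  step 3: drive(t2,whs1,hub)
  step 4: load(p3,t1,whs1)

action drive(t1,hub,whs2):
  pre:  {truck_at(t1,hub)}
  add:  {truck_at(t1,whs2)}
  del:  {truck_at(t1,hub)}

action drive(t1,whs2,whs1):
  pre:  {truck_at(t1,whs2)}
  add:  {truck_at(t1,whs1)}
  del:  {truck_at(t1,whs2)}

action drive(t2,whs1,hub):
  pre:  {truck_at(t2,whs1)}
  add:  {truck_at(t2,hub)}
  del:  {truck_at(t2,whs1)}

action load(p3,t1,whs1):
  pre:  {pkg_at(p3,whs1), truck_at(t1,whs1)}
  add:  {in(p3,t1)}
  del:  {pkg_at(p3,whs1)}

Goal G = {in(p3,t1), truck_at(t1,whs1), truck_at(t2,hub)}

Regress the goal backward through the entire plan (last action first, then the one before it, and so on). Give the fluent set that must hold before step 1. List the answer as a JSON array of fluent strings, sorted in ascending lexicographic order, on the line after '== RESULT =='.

Work backward from the goal:
  through step 4 (load(p3,t1,whs1)): drop {in(p3,t1)}, keep {truck_at(t1,whs1), truck_at(t2,hub)}, require {pkg_at(p3,whs1), truck_at(t1,whs1)}
    → {pkg_at(p3,whs1), truck_at(t1,whs1), truck_at(t2,hub)}
  through step 3 (drive(t2,whs1,hub)): drop {truck_at(t2,hub)}, keep {pkg_at(p3,whs1), truck_at(t1,whs1)}, require {truck_at(t2,whs1)}
    → {pkg_at(p3,whs1), truck_at(t1,whs1), truck_at(t2,whs1)}
  through step 2 (drive(t1,whs2,whs1)): drop {truck_at(t1,whs1)}, keep {pkg_at(p3,whs1), truck_at(t2,whs1)}, require {truck_at(t1,whs2)}
    → {pkg_at(p3,whs1), truck_at(t1,whs2), truck_at(t2,whs1)}
  through step 1 (drive(t1,hub,whs2)): drop {truck_at(t1,whs2)}, keep {pkg_at(p3,whs1), truck_at(t2,whs1)}, require {truck_at(t1,hub)}
    → {pkg_at(p3,whs1), truck_at(t1,hub), truck_at(t2,whs1)}

== RESULT ==
["pkg_at(p3,whs1)", "truck_at(t1,hub)", "truck_at(t2,whs1)"]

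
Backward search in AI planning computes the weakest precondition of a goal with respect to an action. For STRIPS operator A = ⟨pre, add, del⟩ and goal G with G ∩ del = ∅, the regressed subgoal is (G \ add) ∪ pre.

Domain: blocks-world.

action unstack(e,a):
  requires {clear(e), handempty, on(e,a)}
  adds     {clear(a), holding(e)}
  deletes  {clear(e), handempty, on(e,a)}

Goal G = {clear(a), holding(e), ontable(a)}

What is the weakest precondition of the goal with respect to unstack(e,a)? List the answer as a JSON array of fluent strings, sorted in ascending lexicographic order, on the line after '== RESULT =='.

Compute (G \ add) ∪ pre:
  G ∩ del = {}  (empty — regression defined)
  G \ add = {clear(a), holding(e), ontable(a)} \ {clear(a), holding(e)} = {ontable(a)}
  ∪ pre   = {ontable(a)} ∪ {clear(e), handempty, on(e,a)}
          = {clear(e), handempty, on(e,a), ontable(a)}

== RESULT ==
["clear(e)", "handempty", "on(e,a)", "ontable(a)"]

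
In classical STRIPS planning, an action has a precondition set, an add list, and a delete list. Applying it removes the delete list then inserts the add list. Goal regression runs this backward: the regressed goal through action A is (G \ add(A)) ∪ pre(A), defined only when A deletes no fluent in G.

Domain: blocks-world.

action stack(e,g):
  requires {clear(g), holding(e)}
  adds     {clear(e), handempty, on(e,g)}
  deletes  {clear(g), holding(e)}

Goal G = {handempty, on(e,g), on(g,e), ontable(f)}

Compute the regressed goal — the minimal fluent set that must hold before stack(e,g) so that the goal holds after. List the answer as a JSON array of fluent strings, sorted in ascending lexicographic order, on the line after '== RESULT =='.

Compute (G \ add) ∪ pre:
  G ∩ del = {}  (empty — regression defined)
  G \ add = {handempty, on(e,g), on(g,e), ontable(f)} \ {clear(e), handempty, on(e,g)} = {on(g,e), ontable(f)}
  ∪ pre   = {on(g,e), ontable(f)} ∪ {clear(g), holding(e)}
          = {clear(g), holding(e), on(g,e), ontable(f)}

== RESULT ==
["clear(g)", "holding(e)", "on(g,e)", "ontable(f)"]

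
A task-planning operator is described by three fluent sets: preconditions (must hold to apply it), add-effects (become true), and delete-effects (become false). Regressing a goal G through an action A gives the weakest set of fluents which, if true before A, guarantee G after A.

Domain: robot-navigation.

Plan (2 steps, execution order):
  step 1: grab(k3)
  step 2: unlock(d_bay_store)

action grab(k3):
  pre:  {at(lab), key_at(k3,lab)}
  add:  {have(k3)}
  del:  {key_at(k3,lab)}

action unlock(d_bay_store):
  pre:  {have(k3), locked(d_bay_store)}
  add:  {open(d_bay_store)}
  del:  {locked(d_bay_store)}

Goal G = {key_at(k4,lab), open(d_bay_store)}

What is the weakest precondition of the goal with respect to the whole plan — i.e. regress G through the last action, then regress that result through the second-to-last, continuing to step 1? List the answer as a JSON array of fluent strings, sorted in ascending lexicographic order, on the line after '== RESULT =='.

Work backward from the goal:
  through step 2 (unlock(d_bay_store)): drop {open(d_bay_store)}, keep {key_at(k4,lab)}, require {have(k3), locked(d_bay_store)}
    → {have(k3), key_at(k4,lab), locked(d_bay_store)}
  through step 1 (grab(k3)): drop {have(k3)}, keep {key_at(k4,lab), locked(d_bay_store)}, require {at(lab), key_at(k3,lab)}
    → {at(lab), key_at(k3,lab), key_at(k4,lab), locked(d_bay_store)}

== RESULT ==
["at(lab)", "key_at(k3,lab)", "key_at(k4,lab)", "locked(d_bay_store)"]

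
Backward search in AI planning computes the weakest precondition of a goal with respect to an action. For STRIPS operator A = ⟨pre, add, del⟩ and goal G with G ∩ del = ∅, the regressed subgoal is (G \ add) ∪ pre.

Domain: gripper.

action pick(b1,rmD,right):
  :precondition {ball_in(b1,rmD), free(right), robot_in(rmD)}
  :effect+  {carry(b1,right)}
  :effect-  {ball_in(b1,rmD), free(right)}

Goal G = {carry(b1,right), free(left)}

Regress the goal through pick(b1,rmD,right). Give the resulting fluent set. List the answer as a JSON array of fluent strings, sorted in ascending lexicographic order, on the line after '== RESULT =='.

Regress:
  G ∩ del = {}  (empty — regression defined)
  G \ add = {carry(b1,right), free(left)} \ {carry(b1,right)} = {free(left)}
  ∪ pre   = {free(left)} ∪ {ball_in(b1,rmD), free(right), robot_in(rmD)}
          = {ball_in(b1,rmD), free(left), free(right), robot_in(rmD)}

== RESULT ==
["ball_in(b1,rmD)", "free(left)", "free(right)", "robot_in(rmD)"]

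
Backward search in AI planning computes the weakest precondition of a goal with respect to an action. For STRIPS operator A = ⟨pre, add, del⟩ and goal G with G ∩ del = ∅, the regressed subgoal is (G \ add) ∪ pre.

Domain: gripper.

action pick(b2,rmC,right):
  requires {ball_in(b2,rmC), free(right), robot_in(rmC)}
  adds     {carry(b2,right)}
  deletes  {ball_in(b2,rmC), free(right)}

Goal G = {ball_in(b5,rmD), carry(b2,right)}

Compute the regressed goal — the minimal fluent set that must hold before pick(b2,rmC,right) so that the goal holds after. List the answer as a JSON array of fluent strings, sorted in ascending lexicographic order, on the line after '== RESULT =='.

Regress:
  G ∩ del = {}  (empty — regression defined)
  G \ add = {ball_in(b5,rmD), carry(b2,right)} \ {carry(b2,right)} = {ball_in(b5,rmD)}
  ∪ pre   = {ball_in(b5,rmD)} ∪ {ball_in(b2,rmC), free(right), robot_in(rmC)}
          = {ball_in(b2,rmC), ball_in(b5,rmD), free(right), robot_in(rmC)}

== RESULT ==
["ball_in(b2,rmC)", "ball_in(b5,rmD)", "free(right)", "robot_in(rmC)"]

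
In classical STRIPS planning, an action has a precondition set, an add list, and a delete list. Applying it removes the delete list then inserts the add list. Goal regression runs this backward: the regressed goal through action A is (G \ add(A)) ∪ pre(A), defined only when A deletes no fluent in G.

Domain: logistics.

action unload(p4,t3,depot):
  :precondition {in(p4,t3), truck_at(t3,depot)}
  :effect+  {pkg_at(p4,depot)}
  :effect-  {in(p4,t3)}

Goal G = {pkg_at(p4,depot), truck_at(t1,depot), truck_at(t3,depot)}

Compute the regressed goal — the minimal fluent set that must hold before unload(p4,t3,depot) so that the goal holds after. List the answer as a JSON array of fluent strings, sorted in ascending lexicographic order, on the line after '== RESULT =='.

Compute (G \ add) ∪ pre:
  G ∩ del = {}  (empty — regression defined)
  G \ add = {pkg_at(p4,depot), truck_at(t1,depot), truck_at(t3,depot)} \ {pkg_at(p4,depot)} = {truck_at(t1,depot), truck_at(t3,depot)}
  ∪ pre   = {truck_at(t1,depot), truck_at(t3,depot)} ∪ {in(p4,t3), truck_at(t3,depot)}
          = {in(p4,t3), truck_at(t1,depot), truck_at(t3,depot)}

== RESULT ==
["in(p4,t3)", "truck_at(t1,depot)", "truck_at(t3,depot)"]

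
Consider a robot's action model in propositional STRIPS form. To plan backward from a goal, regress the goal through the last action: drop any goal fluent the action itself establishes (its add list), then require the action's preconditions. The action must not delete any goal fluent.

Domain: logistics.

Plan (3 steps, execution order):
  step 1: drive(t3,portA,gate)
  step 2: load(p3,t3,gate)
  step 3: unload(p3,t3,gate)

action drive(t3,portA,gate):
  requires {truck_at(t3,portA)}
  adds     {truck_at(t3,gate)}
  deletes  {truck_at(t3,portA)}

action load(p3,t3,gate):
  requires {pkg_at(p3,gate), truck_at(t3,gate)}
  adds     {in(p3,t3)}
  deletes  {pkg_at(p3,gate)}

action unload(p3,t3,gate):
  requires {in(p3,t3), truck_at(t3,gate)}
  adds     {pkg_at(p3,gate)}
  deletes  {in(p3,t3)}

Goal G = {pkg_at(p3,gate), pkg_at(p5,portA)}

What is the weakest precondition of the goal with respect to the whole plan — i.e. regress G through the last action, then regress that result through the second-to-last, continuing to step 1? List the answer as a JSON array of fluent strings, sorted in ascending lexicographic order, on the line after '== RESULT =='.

Regress step by step:
  through step 3 (unload(p3,t3,gate)): drop {pkg_at(p3,gate)}, keep {pkg_at(p5,portA)}, require {in(p3,t3), truck_at(t3,gate)}
    → {in(p3,t3), pkg_at(p5,portA), truck_at(t3,gate)}
  through step 2 (load(p3,t3,gate)): drop {in(p3,t3)}, keep {pkg_at(p5,portA), truck_at(t3,gate)}, require {pkg_at(p3,gate), truck_at(t3,gate)}
    → {pkg_at(p3,gate), pkg_at(p5,portA), truck_at(t3,gate)}
  through step 1 (drive(t3,portA,gate)): drop {truck_at(t3,gate)}, keep {pkg_at(p3,gate), pkg_at(p5,portA)}, require {truck_at(t3,portA)}
    → {pkg_at(p3,gate), pkg_at(p5,portA), truck_at(t3,portA)}

== RESULT ==
["pkg_at(p3,gate)", "pkg_at(p5,portA)", "truck_at(t3,portA)"]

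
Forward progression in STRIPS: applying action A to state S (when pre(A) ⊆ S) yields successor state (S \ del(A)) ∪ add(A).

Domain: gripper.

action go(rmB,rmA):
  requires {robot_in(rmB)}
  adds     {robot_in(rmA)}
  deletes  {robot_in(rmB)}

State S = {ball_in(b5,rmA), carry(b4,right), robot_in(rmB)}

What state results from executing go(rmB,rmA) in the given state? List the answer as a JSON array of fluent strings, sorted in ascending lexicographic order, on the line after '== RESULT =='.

Progress:
  pre ⊆ S: {robot_in(rmB)} ⊆ S  — applicable
  S \ del = {ball_in(b5,rmA), carry(b4,right)}
  ∪ add   = {ball_in(b5,rmA), carry(b4,right), robot_in(rmA)}

== RESULT ==
["ball_in(b5,rmA)", "carry(b4,right)", "robot_in(rmA)"]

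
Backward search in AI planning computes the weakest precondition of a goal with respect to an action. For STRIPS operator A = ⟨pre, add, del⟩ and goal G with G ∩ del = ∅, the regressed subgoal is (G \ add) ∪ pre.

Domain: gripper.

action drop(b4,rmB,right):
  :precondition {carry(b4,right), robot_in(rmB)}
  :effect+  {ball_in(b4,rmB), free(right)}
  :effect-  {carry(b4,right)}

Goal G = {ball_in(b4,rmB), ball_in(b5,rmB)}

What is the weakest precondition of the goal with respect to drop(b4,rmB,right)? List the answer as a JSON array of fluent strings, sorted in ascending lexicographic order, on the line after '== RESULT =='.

Compute (G \ add) ∪ pre:
  G ∩ del = {}  (empty — regression defined)
  G \ add = {ball_in(b4,rmB), ball_in(b5,rmB)} \ {ball_in(b4,rmB), free(right)} = {ball_in(b5,rmB)}
  ∪ pre   = {ball_in(b5,rmB)} ∪ {carry(b4,right), robot_in(rmB)}
          = {ball_in(b5,rmB), carry(b4,right), robot_in(rmB)}

== RESULT ==
["ball_in(b5,rmB)", "carry(b4,right)", "robot_in(rmB)"]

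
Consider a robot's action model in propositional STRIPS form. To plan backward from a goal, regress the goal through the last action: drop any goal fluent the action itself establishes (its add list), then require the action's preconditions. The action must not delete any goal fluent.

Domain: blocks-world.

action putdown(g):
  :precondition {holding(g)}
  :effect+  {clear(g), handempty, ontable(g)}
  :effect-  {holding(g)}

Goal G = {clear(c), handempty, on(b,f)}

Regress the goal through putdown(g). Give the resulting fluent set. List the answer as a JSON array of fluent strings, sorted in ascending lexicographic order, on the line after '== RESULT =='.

Compute (G \ add) ∪ pre:
  G ∩ del = {}  (empty — regression defined)
  G \ add = {clear(c), handempty, on(b,f)} \ {clear(g), handempty, ontable(g)} = {clear(c), on(b,f)}
  ∪ pre   = {clear(c), on(b,f)} ∪ {holding(g)}
          = {clear(c), holding(g), on(b,f)}

== RESULT ==
["clear(c)", "holding(g)", "on(b,f)"]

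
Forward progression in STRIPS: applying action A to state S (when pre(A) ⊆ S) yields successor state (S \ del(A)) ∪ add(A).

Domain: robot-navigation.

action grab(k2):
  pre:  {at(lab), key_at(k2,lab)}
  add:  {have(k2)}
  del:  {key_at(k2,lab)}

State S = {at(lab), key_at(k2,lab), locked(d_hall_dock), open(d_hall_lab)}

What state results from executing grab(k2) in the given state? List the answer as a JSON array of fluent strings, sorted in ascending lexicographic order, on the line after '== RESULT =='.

Compute (S \ del) ∪ add:
  pre ⊆ S: {at(lab), key_at(k2,lab)} ⊆ S  — applicable
  S \ del = {at(lab), locked(d_hall_dock), open(d_hall_lab)}
  ∪ add   = {at(lab), have(k2), locked(d_hall_dock), open(d_hall_lab)}

== RESULT ==
["at(lab)", "have(k2)", "locked(d_hall_dock)", "open(d_hall_lab)"]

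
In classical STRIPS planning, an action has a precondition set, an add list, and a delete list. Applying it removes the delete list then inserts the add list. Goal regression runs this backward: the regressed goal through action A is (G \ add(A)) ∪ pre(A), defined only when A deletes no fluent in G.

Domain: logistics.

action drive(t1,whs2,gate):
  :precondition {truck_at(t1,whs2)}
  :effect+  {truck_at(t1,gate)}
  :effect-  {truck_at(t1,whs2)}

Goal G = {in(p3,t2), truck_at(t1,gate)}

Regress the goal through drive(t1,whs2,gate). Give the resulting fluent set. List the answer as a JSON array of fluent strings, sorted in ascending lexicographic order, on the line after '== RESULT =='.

Regress:
  G ∩ del = {}  (empty — regression defined)
  G \ add = {in(p3,t2), truck_at(t1,gate)} \ {truck_at(t1,gate)} = {in(p3,t2)}
  ∪ pre   = {in(p3,t2)} ∪ {truck_at(t1,whs2)}
          = {in(p3,t2), truck_at(t1,whs2)}

== RESULT ==
["in(p3,t2)", "truck_at(t1,whs2)"]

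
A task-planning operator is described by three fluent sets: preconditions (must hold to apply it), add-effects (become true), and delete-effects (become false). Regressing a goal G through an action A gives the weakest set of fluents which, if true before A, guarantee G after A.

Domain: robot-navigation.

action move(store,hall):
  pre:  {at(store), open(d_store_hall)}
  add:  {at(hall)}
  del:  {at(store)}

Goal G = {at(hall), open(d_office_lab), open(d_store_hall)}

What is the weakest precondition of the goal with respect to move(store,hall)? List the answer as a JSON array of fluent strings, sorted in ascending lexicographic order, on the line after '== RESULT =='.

Compute (G \ add) ∪ pre:
  G ∩ del = {}  (empty — regression defined)
  G \ add = {at(hall), open(d_office_lab), open(d_store_hall)} \ {at(hall)} = {open(d_office_lab), open(d_store_hall)}
  ∪ pre   = {open(d_office_lab), open(d_store_hall)} ∪ {at(store), open(d_store_hall)}
          = {at(store), open(d_office_lab), open(d_store_hall)}

== RESULT ==
["at(store)", "open(d_office_lab)", "open(d_store_hall)"]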